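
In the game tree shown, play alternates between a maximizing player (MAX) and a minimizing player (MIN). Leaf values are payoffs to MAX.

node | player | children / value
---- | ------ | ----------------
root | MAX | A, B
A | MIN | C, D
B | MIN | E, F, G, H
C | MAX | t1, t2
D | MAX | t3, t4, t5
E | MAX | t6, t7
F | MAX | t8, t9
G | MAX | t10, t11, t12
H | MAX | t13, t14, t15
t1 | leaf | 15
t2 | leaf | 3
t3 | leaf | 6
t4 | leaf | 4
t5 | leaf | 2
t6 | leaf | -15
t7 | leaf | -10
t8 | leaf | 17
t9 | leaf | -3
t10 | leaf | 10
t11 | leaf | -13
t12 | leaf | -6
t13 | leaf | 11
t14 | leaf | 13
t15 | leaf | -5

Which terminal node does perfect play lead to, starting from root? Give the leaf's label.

C (MAX): max(15, 3) = 15
D (MAX): max(6, 4, 2) = 6
A (MIN): min(15, 6) = 6
E (MAX): max(-15, -10) = -10
F (MAX): max(17, -3) = 17
G (MAX): max(10, -13, -6) = 10
H (MAX): max(11, 13, -5) = 13
B (MIN): min(-10, 17, 10, 13) = -10
root (MAX): max(6, -10) = 6
At root, MAX picks A (highest: 6).
At A, MIN picks D (lowest: 6).
At D, MAX picks t3 (highest: 6).
Terminal value 6.

t3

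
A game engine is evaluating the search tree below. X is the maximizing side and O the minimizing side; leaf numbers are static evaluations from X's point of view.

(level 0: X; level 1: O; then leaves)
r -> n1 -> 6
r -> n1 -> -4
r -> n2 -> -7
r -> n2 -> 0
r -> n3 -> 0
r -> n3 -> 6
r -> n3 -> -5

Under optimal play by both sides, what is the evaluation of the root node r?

n1 (O): min(6, -4) = -4
n2 (O): min(-7, 0) = -7
n3 (O): min(0, 6, -5) = -5
r (X): max(-4, -7, -5) = -4

-4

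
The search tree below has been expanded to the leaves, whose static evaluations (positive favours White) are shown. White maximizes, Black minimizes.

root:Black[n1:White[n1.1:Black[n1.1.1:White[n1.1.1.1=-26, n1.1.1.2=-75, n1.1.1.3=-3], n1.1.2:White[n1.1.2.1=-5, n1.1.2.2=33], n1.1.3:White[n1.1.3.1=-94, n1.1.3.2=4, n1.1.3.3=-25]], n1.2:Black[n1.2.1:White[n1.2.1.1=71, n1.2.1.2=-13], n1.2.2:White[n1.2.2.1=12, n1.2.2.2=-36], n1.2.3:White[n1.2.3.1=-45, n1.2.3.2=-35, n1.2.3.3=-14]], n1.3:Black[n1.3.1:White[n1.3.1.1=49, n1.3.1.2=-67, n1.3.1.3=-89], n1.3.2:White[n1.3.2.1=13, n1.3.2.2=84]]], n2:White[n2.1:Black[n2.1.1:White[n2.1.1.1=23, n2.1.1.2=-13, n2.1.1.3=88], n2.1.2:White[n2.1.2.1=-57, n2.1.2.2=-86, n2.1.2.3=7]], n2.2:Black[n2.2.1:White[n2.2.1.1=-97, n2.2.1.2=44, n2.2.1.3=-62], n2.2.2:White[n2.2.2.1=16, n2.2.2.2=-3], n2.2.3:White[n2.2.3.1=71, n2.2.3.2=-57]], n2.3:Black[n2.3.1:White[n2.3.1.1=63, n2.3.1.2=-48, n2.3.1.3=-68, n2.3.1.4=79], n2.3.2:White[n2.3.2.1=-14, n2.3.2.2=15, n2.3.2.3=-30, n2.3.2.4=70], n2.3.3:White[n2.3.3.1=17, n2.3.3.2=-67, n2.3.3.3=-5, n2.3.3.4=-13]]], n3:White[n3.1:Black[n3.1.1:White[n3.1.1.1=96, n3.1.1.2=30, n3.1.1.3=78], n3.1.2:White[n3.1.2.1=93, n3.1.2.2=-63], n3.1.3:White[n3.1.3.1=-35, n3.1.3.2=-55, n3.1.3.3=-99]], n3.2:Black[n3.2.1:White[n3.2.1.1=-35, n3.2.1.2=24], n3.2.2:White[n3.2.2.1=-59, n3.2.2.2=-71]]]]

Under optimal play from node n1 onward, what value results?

n1.1.1 (White): max(-26, -75, -3) = -3
n1.1.2 (White): max(-5, 33) = 33
n1.1.3 (White): max(-94, 4, -25) = 4
n1.1 (Black): min(-3, 33, 4) = -3
n1.2.1 (White): max(71, -13) = 71
n1.2.2 (White): max(12, -36) = 12
n1.2.3 (White): max(-45, -35, -14) = -14
n1.2 (Black): min(71, 12, -14) = -14
n1.3.1 (White): max(49, -67, -89) = 49
n1.3.2 (White): max(13, 84) = 84
n1.3 (Black): min(49, 84) = 49
n1 (White): max(-3, -14, 49) = 49

49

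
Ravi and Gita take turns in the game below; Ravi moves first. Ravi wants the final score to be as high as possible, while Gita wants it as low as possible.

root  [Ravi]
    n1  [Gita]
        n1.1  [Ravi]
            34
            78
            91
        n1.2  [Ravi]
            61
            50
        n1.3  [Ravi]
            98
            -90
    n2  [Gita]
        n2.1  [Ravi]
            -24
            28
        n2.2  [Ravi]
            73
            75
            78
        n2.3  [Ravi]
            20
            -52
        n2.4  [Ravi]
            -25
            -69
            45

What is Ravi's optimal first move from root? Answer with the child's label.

n1

n1.1 (Ravi): max(34, 78, 91) = 91
n1.2 (Ravi): max(61, 50) = 61
n1.3 (Ravi): max(98, -90) = 98
n1 (Gita): min(91, 61, 98) = 61
n2.1 (Ravi): max(-24, 28) = 28
n2.2 (Ravi): max(73, 75, 78) = 78
n2.3 (Ravi): max(20, -52) = 20
n2.4 (Ravi): max(-25, -69, 45) = 45
n2 (Gita): min(28, 78, 20, 45) = 20
root (Ravi): max(61, 20) = 61
Ravi at root wants the highest of {n1=61, n2=20}, so chooses n1.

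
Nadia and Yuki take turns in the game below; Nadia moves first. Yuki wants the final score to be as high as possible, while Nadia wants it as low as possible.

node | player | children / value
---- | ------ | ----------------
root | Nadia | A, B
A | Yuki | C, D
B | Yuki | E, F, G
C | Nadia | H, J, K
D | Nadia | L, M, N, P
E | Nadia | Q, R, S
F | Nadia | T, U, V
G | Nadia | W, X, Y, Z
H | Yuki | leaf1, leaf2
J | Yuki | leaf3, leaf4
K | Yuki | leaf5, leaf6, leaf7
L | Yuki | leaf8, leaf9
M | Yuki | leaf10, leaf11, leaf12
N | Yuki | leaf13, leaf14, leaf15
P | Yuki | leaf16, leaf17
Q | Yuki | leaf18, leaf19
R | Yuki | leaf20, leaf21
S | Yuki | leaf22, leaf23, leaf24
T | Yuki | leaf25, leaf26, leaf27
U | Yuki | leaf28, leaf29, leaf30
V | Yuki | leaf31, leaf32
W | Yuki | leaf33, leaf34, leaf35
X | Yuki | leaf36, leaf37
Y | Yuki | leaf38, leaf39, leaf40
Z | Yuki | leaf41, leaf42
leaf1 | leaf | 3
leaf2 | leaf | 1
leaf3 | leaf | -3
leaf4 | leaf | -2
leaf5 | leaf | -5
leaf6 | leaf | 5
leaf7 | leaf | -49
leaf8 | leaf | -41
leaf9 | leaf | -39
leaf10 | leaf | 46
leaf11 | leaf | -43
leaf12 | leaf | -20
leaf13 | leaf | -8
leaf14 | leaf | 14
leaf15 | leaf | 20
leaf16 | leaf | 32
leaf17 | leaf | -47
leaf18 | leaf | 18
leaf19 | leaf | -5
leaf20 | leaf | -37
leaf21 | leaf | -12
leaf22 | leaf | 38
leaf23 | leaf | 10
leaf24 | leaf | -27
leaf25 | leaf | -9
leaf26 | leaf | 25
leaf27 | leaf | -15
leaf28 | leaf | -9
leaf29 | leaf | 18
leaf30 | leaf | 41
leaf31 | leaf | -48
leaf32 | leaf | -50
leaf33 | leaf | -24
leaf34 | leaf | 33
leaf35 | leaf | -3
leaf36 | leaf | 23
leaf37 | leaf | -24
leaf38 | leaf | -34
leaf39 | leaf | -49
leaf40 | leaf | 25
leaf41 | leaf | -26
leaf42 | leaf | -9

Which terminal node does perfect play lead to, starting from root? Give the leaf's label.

leaf42

H (Yuki): max(3, 1) = 3
J (Yuki): max(-3, -2) = -2
K (Yuki): max(-5, 5, -49) = 5
C (Nadia): min(3, -2, 5) = -2
L (Yuki): max(-41, -39) = -39
M (Yuki): max(46, -43, -20) = 46
N (Yuki): max(-8, 14, 20) = 20
P (Yuki): max(32, -47) = 32
D (Nadia): min(-39, 46, 20, 32) = -39
A (Yuki): max(-2, -39) = -2
Q (Yuki): max(18, -5) = 18
R (Yuki): max(-37, -12) = -12
S (Yuki): max(38, 10, -27) = 38
E (Nadia): min(18, -12, 38) = -12
T (Yuki): max(-9, 25, -15) = 25
U (Yuki): max(-9, 18, 41) = 41
V (Yuki): max(-48, -50) = -48
F (Nadia): min(25, 41, -48) = -48
W (Yuki): max(-24, 33, -3) = 33
X (Yuki): max(23, -24) = 23
Y (Yuki): max(-34, -49, 25) = 25
Z (Yuki): max(-26, -9) = -9
G (Nadia): min(33, 23, 25, -9) = -9
B (Yuki): max(-12, -48, -9) = -9
root (Nadia): min(-2, -9) = -9
At root, Nadia picks B (lowest: -9).
At B, Yuki picks G (highest: -9).
At G, Nadia picks Z (lowest: -9).
At Z, Yuki picks leaf42 (highest: -9).
Terminal value -9.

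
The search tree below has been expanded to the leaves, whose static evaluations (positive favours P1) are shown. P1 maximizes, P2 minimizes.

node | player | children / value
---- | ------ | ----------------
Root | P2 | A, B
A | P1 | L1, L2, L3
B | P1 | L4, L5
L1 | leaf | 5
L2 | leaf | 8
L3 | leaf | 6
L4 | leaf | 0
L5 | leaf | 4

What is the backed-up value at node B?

B (P1): max(0, 4) = 4

4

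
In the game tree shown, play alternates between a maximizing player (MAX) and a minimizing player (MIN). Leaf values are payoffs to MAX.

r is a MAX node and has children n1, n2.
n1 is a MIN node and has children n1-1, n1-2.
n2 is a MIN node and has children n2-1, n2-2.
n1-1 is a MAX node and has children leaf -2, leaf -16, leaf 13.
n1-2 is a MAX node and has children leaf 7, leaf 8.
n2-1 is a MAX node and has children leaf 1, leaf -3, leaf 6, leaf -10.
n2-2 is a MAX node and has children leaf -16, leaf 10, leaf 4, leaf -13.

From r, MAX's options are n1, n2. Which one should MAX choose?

n1

n1-1 (MAX): max(-2, -16, 13) = 13
n1-2 (MAX): max(7, 8) = 8
n1 (MIN): min(13, 8) = 8
n2-1 (MAX): max(1, -3, 6, -10) = 6
n2-2 (MAX): max(-16, 10, 4, -13) = 10
n2 (MIN): min(6, 10) = 6
r (MAX): max(8, 6) = 8
MAX at r wants the highest of {n1=8, n2=6}, so chooses n1.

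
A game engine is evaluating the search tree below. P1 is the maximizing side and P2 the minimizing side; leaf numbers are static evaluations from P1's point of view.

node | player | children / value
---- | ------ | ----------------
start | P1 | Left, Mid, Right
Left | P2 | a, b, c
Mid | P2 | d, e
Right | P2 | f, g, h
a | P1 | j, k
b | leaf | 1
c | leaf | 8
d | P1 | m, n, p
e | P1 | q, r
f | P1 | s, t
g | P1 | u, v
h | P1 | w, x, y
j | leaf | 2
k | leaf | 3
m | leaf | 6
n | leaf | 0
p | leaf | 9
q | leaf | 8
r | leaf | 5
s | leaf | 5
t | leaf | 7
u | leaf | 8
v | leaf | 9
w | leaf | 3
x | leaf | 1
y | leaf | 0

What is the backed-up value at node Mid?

8

d (P1): max(6, 0, 9) = 9
e (P1): max(8, 5) = 8
Mid (P2): min(9, 8) = 8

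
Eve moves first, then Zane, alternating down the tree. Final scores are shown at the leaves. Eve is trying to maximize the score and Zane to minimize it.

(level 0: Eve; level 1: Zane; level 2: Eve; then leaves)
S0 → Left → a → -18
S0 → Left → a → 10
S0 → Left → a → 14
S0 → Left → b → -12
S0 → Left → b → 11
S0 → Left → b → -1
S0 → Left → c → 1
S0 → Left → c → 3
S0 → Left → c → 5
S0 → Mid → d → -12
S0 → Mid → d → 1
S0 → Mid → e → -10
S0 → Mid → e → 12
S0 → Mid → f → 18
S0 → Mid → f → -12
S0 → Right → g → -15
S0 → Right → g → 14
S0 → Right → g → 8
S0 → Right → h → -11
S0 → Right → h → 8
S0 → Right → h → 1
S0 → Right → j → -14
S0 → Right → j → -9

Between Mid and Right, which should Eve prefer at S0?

d (Eve): max(-12, 1) = 1
e (Eve): max(-10, 12) = 12
f (Eve): max(18, -12) = 18
Mid (Zane): min(1, 12, 18) = 1
g (Eve): max(-15, 14, 8) = 14
h (Eve): max(-11, 8, 1) = 8
j (Eve): max(-14, -9) = -9
Right (Zane): min(14, 8, -9) = -9
Eve prefers the higher value; Mid=1, Right=-9. Mid is better since 1 > -9.

Mid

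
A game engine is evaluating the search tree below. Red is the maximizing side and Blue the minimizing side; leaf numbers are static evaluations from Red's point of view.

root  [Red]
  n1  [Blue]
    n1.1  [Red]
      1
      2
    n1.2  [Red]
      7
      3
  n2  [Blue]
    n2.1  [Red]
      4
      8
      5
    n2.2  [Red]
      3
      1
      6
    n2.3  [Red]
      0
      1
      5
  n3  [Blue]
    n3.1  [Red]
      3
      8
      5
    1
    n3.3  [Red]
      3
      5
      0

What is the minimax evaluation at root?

n1.1 (Red): max(1, 2) = 2
n1.2 (Red): max(7, 3) = 7
n1 (Blue): min(2, 7) = 2
n2.1 (Red): max(4, 8, 5) = 8
n2.2 (Red): max(3, 1, 6) = 6
n2.3 (Red): max(0, 1, 5) = 5
n2 (Blue): min(8, 6, 5) = 5
n3.1 (Red): max(3, 8, 5) = 8
n3.3 (Red): max(3, 5, 0) = 5
n3 (Blue): min(8, 1, 5) = 1
root (Red): max(2, 5, 1) = 5

5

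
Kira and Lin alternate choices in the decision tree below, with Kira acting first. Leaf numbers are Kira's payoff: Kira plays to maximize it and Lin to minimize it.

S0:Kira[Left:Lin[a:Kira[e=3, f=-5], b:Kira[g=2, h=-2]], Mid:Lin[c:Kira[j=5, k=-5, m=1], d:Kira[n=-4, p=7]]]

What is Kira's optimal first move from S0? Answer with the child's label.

Mid

a (Kira): max(3, -5) = 3
b (Kira): max(2, -2) = 2
Left (Lin): min(3, 2) = 2
c (Kira): max(5, -5, 1) = 5
d (Kira): max(-4, 7) = 7
Mid (Lin): min(5, 7) = 5
S0 (Kira): max(2, 5) = 5
Kira at S0 wants the highest of {Left=2, Mid=5}, so chooses Mid.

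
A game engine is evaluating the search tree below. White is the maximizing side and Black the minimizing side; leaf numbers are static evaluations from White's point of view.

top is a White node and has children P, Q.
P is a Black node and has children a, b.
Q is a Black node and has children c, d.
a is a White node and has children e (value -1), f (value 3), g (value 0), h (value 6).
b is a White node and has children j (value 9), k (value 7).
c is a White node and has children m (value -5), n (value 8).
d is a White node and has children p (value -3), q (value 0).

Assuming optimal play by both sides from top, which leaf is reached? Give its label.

h

a (White): max(-1, 3, 0, 6) = 6
b (White): max(9, 7) = 9
P (Black): min(6, 9) = 6
c (White): max(-5, 8) = 8
d (White): max(-3, 0) = 0
Q (Black): min(8, 0) = 0
top (White): max(6, 0) = 6
At top, White picks P (highest: 6).
At P, Black picks a (lowest: 6).
At a, White picks h (highest: 6).
Terminal value 6.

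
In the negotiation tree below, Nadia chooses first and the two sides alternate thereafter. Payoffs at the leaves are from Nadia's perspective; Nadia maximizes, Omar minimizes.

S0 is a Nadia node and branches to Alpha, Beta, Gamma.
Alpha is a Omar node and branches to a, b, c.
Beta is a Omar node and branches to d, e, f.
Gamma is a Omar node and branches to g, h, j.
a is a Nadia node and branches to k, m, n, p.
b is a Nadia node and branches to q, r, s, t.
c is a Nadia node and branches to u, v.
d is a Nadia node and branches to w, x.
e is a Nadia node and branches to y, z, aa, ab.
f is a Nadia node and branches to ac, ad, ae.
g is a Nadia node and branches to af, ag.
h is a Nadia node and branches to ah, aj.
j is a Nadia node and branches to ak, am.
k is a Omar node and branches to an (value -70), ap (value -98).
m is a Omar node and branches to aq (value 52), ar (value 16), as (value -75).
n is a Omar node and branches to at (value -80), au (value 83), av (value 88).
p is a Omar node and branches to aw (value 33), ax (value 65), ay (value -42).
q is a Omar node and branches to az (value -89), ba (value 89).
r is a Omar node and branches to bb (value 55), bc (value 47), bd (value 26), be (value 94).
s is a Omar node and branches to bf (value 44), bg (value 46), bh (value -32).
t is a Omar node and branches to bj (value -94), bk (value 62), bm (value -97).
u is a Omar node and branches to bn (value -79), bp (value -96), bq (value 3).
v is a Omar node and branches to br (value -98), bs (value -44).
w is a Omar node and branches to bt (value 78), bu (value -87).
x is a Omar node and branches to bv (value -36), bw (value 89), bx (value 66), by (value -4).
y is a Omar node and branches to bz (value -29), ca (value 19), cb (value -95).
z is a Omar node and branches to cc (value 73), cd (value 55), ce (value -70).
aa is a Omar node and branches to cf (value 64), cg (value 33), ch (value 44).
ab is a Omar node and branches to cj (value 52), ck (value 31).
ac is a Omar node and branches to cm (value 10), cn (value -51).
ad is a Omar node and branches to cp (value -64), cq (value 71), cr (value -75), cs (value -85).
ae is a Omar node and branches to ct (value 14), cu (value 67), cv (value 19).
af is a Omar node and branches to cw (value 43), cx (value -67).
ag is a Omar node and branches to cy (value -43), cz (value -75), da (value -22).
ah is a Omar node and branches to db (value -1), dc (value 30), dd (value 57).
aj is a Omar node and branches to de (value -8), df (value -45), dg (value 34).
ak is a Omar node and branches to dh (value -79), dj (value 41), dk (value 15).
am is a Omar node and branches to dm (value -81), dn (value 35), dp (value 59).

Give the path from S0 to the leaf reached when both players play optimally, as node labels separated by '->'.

k (Omar): min(-70, -98) = -98
m (Omar): min(52, 16, -75) = -75
n (Omar): min(-80, 83, 88) = -80
p (Omar): min(33, 65, -42) = -42
a (Nadia): max(-98, -75, -80, -42) = -42
q (Omar): min(-89, 89) = -89
r (Omar): min(55, 47, 26, 94) = 26
s (Omar): min(44, 46, -32) = -32
t (Omar): min(-94, 62, -97) = -97
b (Nadia): max(-89, 26, -32, -97) = 26
u (Omar): min(-79, -96, 3) = -96
v (Omar): min(-98, -44) = -98
c (Nadia): max(-96, -98) = -96
Alpha (Omar): min(-42, 26, -96) = -96
w (Omar): min(78, -87) = -87
x (Omar): min(-36, 89, 66, -4) = -36
d (Nadia): max(-87, -36) = -36
y (Omar): min(-29, 19, -95) = -95
z (Omar): min(73, 55, -70) = -70
aa (Omar): min(64, 33, 44) = 33
ab (Omar): min(52, 31) = 31
e (Nadia): max(-95, -70, 33, 31) = 33
ac (Omar): min(10, -51) = -51
ad (Omar): min(-64, 71, -75, -85) = -85
ae (Omar): min(14, 67, 19) = 14
f (Nadia): max(-51, -85, 14) = 14
Beta (Omar): min(-36, 33, 14) = -36
af (Omar): min(43, -67) = -67
ag (Omar): min(-43, -75, -22) = -75
g (Nadia): max(-67, -75) = -67
ah (Omar): min(-1, 30, 57) = -1
aj (Omar): min(-8, -45, 34) = -45
h (Nadia): max(-1, -45) = -1
ak (Omar): min(-79, 41, 15) = -79
am (Omar): min(-81, 35, 59) = -81
j (Nadia): max(-79, -81) = -79
Gamma (Omar): min(-67, -1, -79) = -79
S0 (Nadia): max(-96, -36, -79) = -36
At S0, Nadia picks Beta (highest: -36).
At Beta, Omar picks d (lowest: -36).
At d, Nadia picks x (highest: -36).
At x, Omar picks bv (lowest: -36).
Terminal value -36.

S0 -> Beta -> d -> x -> bv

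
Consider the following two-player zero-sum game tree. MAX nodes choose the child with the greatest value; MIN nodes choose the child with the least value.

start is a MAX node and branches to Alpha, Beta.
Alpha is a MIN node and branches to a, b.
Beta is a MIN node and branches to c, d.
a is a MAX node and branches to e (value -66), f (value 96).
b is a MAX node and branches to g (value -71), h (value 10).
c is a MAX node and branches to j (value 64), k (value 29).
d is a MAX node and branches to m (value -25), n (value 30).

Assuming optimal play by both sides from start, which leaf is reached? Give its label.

a (MAX): max(-66, 96) = 96
b (MAX): max(-71, 10) = 10
Alpha (MIN): min(96, 10) = 10
c (MAX): max(64, 29) = 64
d (MAX): max(-25, 30) = 30
Beta (MIN): min(64, 30) = 30
start (MAX): max(10, 30) = 30
At start, MAX picks Beta (highest: 30).
At Beta, MIN picks d (lowest: 30).
At d, MAX picks n (highest: 30).
Terminal value 30.

n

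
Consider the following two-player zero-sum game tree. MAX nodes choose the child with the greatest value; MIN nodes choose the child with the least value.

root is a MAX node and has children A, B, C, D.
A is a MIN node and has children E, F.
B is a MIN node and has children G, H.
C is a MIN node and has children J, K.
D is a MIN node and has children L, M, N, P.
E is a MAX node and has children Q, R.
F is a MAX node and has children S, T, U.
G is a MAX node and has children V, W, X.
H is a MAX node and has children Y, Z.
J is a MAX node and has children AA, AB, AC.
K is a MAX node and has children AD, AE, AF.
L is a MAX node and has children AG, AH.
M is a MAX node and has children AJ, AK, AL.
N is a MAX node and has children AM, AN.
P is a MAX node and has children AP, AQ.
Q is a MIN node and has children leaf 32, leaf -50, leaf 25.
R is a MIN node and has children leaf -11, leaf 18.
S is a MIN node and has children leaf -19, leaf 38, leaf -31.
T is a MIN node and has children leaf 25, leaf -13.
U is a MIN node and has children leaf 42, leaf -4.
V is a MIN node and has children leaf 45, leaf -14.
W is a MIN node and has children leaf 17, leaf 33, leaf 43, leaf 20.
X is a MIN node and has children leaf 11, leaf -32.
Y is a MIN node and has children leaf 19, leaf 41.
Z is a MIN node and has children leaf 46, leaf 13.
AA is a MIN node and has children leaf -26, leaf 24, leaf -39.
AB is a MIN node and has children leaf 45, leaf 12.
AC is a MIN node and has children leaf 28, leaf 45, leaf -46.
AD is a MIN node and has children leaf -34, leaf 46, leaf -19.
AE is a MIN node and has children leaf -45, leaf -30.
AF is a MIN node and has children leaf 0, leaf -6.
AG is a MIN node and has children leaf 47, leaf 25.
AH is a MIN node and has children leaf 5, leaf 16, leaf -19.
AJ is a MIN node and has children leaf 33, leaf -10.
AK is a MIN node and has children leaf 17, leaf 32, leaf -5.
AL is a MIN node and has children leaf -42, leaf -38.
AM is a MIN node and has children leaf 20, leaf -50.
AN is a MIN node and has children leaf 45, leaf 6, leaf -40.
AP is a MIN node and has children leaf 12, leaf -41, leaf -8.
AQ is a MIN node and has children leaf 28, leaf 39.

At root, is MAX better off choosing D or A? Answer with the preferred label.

A

AG (MIN): min(47, 25) = 25
AH (MIN): min(5, 16, -19) = -19
L (MAX): max(25, -19) = 25
AJ (MIN): min(33, -10) = -10
AK (MIN): min(17, 32, -5) = -5
AL (MIN): min(-42, -38) = -42
M (MAX): max(-10, -5, -42) = -5
AM (MIN): min(20, -50) = -50
AN (MIN): min(45, 6, -40) = -40
N (MAX): max(-50, -40) = -40
AP (MIN): min(12, -41, -8) = -41
AQ (MIN): min(28, 39) = 28
P (MAX): max(-41, 28) = 28
D (MIN): min(25, -5, -40, 28) = -40
Q (MIN): min(32, -50, 25) = -50
R (MIN): min(-11, 18) = -11
E (MAX): max(-50, -11) = -11
S (MIN): min(-19, 38, -31) = -31
T (MIN): min(25, -13) = -13
U (MIN): min(42, -4) = -4
F (MAX): max(-31, -13, -4) = -4
A (MIN): min(-11, -4) = -11
MAX prefers the higher value; D=-40, A=-11. A is better since -11 > -40.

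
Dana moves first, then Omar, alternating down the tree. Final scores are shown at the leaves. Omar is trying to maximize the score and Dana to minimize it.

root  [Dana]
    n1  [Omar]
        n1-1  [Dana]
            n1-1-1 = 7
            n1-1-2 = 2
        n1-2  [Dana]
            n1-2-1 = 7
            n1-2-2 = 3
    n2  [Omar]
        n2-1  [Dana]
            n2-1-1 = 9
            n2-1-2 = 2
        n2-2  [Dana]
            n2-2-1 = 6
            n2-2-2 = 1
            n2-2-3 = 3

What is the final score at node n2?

2

n2-1 (Dana): min(9, 2) = 2
n2-2 (Dana): min(6, 1, 3) = 1
n2 (Omar): max(2, 1) = 2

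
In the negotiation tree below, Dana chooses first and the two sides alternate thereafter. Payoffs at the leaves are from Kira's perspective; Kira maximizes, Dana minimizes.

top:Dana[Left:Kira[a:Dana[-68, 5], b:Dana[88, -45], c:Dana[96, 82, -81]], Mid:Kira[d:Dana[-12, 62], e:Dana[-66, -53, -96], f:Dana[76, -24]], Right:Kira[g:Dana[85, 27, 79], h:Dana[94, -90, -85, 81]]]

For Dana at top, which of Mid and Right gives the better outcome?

Mid

d (Dana): min(-12, 62) = -12
e (Dana): min(-66, -53, -96) = -96
f (Dana): min(76, -24) = -24
Mid (Kira): max(-12, -96, -24) = -12
g (Dana): min(85, 27, 79) = 27
h (Dana): min(94, -90, -85, 81) = -90
Right (Kira): max(27, -90) = 27
Dana prefers the lower value; Mid=-12, Right=27. Mid is better since -12 < 27.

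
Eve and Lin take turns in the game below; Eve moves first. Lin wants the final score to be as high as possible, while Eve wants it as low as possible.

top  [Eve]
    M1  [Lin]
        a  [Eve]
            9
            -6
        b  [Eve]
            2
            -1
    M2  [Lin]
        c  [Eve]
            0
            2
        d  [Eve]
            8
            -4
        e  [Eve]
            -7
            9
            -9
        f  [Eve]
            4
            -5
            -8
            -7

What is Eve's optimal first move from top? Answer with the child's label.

M1

a (Eve): min(9, -6) = -6
b (Eve): min(2, -1) = -1
M1 (Lin): max(-6, -1) = -1
c (Eve): min(0, 2) = 0
d (Eve): min(8, -4) = -4
e (Eve): min(-7, 9, -9) = -9
f (Eve): min(4, -5, -8, -7) = -8
M2 (Lin): max(0, -4, -9, -8) = 0
top (Eve): min(-1, 0) = -1
Eve at top wants the lowest of {M1=-1, M2=0}, so chooses M1.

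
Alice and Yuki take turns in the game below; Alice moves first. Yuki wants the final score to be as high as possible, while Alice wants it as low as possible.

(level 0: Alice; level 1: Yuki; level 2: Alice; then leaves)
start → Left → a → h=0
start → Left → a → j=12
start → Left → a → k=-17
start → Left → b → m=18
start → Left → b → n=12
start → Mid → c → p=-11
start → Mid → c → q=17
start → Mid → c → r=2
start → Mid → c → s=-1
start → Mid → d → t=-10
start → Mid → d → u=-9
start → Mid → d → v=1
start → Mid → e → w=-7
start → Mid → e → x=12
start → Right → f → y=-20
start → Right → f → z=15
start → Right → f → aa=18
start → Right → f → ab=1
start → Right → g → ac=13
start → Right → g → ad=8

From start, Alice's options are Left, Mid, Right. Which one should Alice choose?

a (Alice): min(0, 12, -17) = -17
b (Alice): min(18, 12) = 12
Left (Yuki): max(-17, 12) = 12
c (Alice): min(-11, 17, 2, -1) = -11
d (Alice): min(-10, -9, 1) = -10
e (Alice): min(-7, 12) = -7
Mid (Yuki): max(-11, -10, -7) = -7
f (Alice): min(-20, 15, 18, 1) = -20
g (Alice): min(13, 8) = 8
Right (Yuki): max(-20, 8) = 8
start (Alice): min(12, -7, 8) = -7
Alice at start wants the lowest of {Left=12, Mid=-7, Right=8}, so chooses Mid.

Mid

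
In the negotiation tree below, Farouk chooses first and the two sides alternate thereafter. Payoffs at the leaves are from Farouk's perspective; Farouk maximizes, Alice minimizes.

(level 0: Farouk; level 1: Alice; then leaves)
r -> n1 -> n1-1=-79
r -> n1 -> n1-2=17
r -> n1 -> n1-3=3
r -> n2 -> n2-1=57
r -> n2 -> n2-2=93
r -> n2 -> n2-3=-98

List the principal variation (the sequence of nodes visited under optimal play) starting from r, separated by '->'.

r -> n1 -> n1-1

n1 (Alice): min(-79, 17, 3) = -79
n2 (Alice): min(57, 93, -98) = -98
r (Farouk): max(-79, -98) = -79
At r, Farouk picks n1 (highest: -79).
At n1, Alice picks n1-1 (lowest: -79).
Terminal value -79.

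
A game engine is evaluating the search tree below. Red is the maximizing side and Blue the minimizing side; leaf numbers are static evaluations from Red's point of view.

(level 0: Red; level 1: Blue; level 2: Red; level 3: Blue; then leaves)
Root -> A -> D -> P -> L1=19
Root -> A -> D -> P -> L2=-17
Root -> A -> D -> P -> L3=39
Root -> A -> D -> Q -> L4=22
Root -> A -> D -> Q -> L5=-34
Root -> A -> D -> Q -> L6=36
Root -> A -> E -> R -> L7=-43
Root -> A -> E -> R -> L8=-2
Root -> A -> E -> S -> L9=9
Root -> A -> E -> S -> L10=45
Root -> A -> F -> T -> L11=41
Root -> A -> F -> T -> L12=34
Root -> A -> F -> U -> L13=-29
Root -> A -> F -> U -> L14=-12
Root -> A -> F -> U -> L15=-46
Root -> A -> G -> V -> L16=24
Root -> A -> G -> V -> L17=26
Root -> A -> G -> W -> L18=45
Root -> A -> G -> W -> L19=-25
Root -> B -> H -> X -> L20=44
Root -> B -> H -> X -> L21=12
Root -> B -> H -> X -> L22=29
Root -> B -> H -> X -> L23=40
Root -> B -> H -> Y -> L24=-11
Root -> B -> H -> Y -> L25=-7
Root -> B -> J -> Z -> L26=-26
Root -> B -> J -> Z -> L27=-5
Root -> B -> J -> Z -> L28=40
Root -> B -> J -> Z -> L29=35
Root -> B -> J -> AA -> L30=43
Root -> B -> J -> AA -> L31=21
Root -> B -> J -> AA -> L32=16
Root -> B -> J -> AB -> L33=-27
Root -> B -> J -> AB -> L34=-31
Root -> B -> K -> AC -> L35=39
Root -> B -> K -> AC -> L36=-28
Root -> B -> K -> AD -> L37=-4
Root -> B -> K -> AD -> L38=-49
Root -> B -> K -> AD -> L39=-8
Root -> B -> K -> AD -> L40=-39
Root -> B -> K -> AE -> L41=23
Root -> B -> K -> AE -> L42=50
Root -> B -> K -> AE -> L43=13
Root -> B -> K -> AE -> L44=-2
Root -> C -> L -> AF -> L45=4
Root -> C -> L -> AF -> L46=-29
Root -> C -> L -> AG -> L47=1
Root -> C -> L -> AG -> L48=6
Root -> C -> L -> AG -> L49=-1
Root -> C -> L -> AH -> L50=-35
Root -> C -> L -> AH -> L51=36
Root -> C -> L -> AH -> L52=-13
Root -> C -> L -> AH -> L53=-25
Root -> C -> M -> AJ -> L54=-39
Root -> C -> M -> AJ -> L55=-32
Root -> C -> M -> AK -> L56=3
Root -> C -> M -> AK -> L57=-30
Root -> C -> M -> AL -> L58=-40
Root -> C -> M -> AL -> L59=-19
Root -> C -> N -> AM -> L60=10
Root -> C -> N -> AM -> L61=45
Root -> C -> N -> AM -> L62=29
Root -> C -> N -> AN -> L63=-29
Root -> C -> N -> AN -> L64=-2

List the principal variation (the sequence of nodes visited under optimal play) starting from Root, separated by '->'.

P (Blue): min(19, -17, 39) = -17
Q (Blue): min(22, -34, 36) = -34
D (Red): max(-17, -34) = -17
R (Blue): min(-43, -2) = -43
S (Blue): min(9, 45) = 9
E (Red): max(-43, 9) = 9
T (Blue): min(41, 34) = 34
U (Blue): min(-29, -12, -46) = -46
F (Red): max(34, -46) = 34
V (Blue): min(24, 26) = 24
W (Blue): min(45, -25) = -25
G (Red): max(24, -25) = 24
A (Blue): min(-17, 9, 34, 24) = -17
X (Blue): min(44, 12, 29, 40) = 12
Y (Blue): min(-11, -7) = -11
H (Red): max(12, -11) = 12
Z (Blue): min(-26, -5, 40, 35) = -26
AA (Blue): min(43, 21, 16) = 16
AB (Blue): min(-27, -31) = -31
J (Red): max(-26, 16, -31) = 16
AC (Blue): min(39, -28) = -28
AD (Blue): min(-4, -49, -8, -39) = -49
AE (Blue): min(23, 50, 13, -2) = -2
K (Red): max(-28, -49, -2) = -2
B (Blue): min(12, 16, -2) = -2
AF (Blue): min(4, -29) = -29
AG (Blue): min(1, 6, -1) = -1
AH (Blue): min(-35, 36, -13, -25) = -35
L (Red): max(-29, -1, -35) = -1
AJ (Blue): min(-39, -32) = -39
AK (Blue): min(3, -30) = -30
AL (Blue): min(-40, -19) = -40
M (Red): max(-39, -30, -40) = -30
AM (Blue): min(10, 45, 29) = 10
AN (Blue): min(-29, -2) = -29
N (Red): max(10, -29) = 10
C (Blue): min(-1, -30, 10) = -30
Root (Red): max(-17, -2, -30) = -2
At Root, Red picks B (highest: -2).
At B, Blue picks K (lowest: -2).
At K, Red picks AE (highest: -2).
At AE, Blue picks L44 (lowest: -2).
Terminal value -2.

Root -> B -> K -> AE -> L44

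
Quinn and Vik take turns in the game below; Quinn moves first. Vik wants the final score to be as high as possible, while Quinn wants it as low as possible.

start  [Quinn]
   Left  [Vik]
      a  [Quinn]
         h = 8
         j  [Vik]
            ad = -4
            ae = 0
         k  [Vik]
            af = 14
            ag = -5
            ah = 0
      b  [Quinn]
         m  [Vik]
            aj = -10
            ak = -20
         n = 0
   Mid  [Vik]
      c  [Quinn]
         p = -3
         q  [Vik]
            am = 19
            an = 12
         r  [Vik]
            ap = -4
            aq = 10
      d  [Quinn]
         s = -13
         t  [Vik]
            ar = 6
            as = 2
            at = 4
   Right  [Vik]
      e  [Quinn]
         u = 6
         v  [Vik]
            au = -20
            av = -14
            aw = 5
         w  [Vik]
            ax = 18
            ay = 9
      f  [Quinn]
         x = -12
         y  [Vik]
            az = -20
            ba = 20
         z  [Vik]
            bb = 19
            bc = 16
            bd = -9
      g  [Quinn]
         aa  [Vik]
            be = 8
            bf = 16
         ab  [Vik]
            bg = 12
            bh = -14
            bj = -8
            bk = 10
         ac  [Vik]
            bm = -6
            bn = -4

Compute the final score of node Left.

0

j (Vik): max(-4, 0) = 0
k (Vik): max(14, -5, 0) = 14
a (Quinn): min(8, 0, 14) = 0
m (Vik): max(-10, -20) = -10
b (Quinn): min(-10, 0) = -10
Left (Vik): max(0, -10) = 0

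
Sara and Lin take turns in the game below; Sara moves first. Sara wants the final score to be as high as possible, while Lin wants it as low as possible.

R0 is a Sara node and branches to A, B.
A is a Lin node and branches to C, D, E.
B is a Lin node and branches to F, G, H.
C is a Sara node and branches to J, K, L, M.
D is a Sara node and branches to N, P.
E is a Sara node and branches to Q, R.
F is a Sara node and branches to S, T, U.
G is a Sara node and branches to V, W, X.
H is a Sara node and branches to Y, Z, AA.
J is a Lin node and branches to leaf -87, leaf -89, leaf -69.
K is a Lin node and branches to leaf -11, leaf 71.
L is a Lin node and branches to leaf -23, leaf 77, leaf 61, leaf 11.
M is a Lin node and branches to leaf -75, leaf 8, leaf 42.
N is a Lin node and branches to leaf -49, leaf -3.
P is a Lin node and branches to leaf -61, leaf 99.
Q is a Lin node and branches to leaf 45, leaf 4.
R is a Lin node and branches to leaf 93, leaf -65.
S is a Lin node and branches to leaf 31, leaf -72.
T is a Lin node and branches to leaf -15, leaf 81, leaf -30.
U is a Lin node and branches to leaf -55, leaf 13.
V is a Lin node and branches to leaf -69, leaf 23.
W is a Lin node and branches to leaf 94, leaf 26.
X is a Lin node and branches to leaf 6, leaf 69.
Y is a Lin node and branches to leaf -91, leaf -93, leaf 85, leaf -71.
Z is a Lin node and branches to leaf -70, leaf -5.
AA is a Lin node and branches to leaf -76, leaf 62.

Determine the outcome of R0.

J (Lin): min(-87, -89, -69) = -89
K (Lin): min(-11, 71) = -11
L (Lin): min(-23, 77, 61, 11) = -23
M (Lin): min(-75, 8, 42) = -75
C (Sara): max(-89, -11, -23, -75) = -11
N (Lin): min(-49, -3) = -49
P (Lin): min(-61, 99) = -61
D (Sara): max(-49, -61) = -49
Q (Lin): min(45, 4) = 4
R (Lin): min(93, -65) = -65
E (Sara): max(4, -65) = 4
A (Lin): min(-11, -49, 4) = -49
S (Lin): min(31, -72) = -72
T (Lin): min(-15, 81, -30) = -30
U (Lin): min(-55, 13) = -55
F (Sara): max(-72, -30, -55) = -30
V (Lin): min(-69, 23) = -69
W (Lin): min(94, 26) = 26
X (Lin): min(6, 69) = 6
G (Sara): max(-69, 26, 6) = 26
Y (Lin): min(-91, -93, 85, -71) = -93
Z (Lin): min(-70, -5) = -70
AA (Lin): min(-76, 62) = -76
H (Sara): max(-93, -70, -76) = -70
B (Lin): min(-30, 26, -70) = -70
R0 (Sara): max(-49, -70) = -49

-49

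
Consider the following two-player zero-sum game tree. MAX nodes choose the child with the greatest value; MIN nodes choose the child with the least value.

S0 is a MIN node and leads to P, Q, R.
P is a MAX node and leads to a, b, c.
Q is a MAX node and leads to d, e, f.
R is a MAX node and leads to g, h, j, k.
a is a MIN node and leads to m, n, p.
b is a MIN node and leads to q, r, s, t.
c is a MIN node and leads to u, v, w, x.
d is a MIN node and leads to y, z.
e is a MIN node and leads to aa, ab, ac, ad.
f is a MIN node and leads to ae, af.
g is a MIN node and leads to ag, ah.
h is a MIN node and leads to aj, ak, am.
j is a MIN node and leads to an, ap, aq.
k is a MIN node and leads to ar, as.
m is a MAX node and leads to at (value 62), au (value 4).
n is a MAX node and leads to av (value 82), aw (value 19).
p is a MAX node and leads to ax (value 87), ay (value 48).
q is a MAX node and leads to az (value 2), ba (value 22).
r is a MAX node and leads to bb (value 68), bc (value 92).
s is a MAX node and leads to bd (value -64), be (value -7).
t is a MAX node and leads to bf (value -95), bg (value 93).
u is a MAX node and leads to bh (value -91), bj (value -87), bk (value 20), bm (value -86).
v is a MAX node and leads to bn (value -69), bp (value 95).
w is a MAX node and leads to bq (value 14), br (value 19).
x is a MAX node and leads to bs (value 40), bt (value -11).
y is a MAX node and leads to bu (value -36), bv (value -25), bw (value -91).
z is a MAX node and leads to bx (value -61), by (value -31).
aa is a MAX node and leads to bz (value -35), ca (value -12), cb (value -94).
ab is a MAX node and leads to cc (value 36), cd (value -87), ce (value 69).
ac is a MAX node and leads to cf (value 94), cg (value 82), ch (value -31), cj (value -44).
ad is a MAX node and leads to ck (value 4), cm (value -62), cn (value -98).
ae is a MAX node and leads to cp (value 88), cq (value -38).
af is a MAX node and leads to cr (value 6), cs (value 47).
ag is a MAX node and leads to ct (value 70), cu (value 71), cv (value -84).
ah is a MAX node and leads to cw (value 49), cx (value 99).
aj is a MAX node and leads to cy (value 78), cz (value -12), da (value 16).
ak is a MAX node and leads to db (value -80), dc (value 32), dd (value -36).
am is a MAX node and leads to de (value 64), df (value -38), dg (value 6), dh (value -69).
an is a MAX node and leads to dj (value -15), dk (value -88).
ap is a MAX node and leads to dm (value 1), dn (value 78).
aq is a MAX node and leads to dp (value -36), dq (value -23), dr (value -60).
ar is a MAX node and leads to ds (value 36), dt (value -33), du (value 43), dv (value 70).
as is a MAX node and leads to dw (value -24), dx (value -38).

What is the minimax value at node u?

u (MAX): max(-91, -87, 20, -86) = 20

20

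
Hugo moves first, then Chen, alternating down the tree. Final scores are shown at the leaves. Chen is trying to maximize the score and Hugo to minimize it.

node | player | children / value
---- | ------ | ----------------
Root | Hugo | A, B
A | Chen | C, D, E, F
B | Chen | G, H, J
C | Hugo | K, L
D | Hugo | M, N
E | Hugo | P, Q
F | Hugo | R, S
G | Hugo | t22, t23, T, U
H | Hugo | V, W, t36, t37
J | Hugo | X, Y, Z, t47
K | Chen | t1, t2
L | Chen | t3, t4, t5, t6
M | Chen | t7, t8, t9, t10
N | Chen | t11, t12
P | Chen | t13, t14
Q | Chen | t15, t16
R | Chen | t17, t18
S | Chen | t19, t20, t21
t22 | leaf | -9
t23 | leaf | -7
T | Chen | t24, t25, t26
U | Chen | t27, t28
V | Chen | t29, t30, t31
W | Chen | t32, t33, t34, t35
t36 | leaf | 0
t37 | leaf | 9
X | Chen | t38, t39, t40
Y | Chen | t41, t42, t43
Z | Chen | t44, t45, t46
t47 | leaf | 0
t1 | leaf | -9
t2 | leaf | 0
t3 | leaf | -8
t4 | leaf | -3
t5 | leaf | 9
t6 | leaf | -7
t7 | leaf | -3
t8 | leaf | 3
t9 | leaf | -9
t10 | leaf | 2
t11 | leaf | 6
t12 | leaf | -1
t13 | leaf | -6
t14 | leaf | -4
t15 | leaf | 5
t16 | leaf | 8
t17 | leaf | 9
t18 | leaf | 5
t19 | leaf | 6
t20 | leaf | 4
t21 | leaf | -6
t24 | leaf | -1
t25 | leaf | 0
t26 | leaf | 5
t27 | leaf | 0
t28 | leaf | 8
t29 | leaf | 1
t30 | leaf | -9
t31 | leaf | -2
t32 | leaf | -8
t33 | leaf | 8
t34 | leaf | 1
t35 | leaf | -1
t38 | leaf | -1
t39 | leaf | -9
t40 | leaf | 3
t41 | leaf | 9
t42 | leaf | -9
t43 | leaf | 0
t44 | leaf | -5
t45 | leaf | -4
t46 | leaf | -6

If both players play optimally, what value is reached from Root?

0

K (Chen): max(-9, 0) = 0
L (Chen): max(-8, -3, 9, -7) = 9
C (Hugo): min(0, 9) = 0
M (Chen): max(-3, 3, -9, 2) = 3
N (Chen): max(6, -1) = 6
D (Hugo): min(3, 6) = 3
P (Chen): max(-6, -4) = -4
Q (Chen): max(5, 8) = 8
E (Hugo): min(-4, 8) = -4
R (Chen): max(9, 5) = 9
S (Chen): max(6, 4, -6) = 6
F (Hugo): min(9, 6) = 6
A (Chen): max(0, 3, -4, 6) = 6
T (Chen): max(-1, 0, 5) = 5
U (Chen): max(0, 8) = 8
G (Hugo): min(-9, -7, 5, 8) = -9
V (Chen): max(1, -9, -2) = 1
W (Chen): max(-8, 8, 1, -1) = 8
H (Hugo): min(1, 8, 0, 9) = 0
X (Chen): max(-1, -9, 3) = 3
Y (Chen): max(9, -9, 0) = 9
Z (Chen): max(-5, -4, -6) = -4
J (Hugo): min(3, 9, -4, 0) = -4
B (Chen): max(-9, 0, -4) = 0
Root (Hugo): min(6, 0) = 0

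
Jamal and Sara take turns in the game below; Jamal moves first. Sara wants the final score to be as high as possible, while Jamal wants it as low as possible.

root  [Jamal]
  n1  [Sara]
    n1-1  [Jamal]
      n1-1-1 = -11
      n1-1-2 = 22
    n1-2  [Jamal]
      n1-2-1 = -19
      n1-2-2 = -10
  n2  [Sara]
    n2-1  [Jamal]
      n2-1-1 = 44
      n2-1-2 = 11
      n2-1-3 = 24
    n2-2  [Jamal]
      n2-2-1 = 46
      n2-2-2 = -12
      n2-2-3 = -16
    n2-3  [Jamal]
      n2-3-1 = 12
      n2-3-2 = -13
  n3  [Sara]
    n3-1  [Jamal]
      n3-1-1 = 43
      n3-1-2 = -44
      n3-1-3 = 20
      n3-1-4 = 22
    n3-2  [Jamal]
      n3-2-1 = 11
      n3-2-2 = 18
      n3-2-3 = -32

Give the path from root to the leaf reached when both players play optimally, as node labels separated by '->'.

root -> n3 -> n3-2 -> n3-2-3

n1-1 (Jamal): min(-11, 22) = -11
n1-2 (Jamal): min(-19, -10) = -19
n1 (Sara): max(-11, -19) = -11
n2-1 (Jamal): min(44, 11, 24) = 11
n2-2 (Jamal): min(46, -12, -16) = -16
n2-3 (Jamal): min(12, -13) = -13
n2 (Sara): max(11, -16, -13) = 11
n3-1 (Jamal): min(43, -44, 20, 22) = -44
n3-2 (Jamal): min(11, 18, -32) = -32
n3 (Sara): max(-44, -32) = -32
root (Jamal): min(-11, 11, -32) = -32
At root, Jamal picks n3 (lowest: -32).
At n3, Sara picks n3-2 (highest: -32).
At n3-2, Jamal picks n3-2-3 (lowest: -32).
Terminal value -32.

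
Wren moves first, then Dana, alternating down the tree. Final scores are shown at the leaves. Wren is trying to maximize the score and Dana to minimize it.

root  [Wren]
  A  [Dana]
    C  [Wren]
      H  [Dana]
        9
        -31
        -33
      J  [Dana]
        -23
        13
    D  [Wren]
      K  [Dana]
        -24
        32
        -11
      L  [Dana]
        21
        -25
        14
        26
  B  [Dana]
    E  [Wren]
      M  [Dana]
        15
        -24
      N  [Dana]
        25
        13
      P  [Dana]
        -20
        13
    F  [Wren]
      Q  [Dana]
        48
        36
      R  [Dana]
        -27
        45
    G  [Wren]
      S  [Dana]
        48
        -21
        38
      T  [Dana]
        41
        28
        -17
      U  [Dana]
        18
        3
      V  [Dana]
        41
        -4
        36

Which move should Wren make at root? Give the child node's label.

B

H (Dana): min(9, -31, -33) = -33
J (Dana): min(-23, 13) = -23
C (Wren): max(-33, -23) = -23
K (Dana): min(-24, 32, -11) = -24
L (Dana): min(21, -25, 14, 26) = -25
D (Wren): max(-24, -25) = -24
A (Dana): min(-23, -24) = -24
M (Dana): min(15, -24) = -24
N (Dana): min(25, 13) = 13
P (Dana): min(-20, 13) = -20
E (Wren): max(-24, 13, -20) = 13
Q (Dana): min(48, 36) = 36
R (Dana): min(-27, 45) = -27
F (Wren): max(36, -27) = 36
S (Dana): min(48, -21, 38) = -21
T (Dana): min(41, 28, -17) = -17
U (Dana): min(18, 3) = 3
V (Dana): min(41, -4, 36) = -4
G (Wren): max(-21, -17, 3, -4) = 3
B (Dana): min(13, 36, 3) = 3
root (Wren): max(-24, 3) = 3
Wren at root wants the highest of {A=-24, B=3}, so chooses B.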